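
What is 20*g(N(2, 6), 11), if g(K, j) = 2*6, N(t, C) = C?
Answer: 240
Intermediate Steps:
g(K, j) = 12
20*g(N(2, 6), 11) = 20*12 = 240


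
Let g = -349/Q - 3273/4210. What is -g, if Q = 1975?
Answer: 1586693/1662950 ≈ 0.95414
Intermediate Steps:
g = -1586693/1662950 (g = -349/1975 - 3273/4210 = -1586693/1662950 ≈ -0.95414)
-g = -1*(-1586693/1662950) = 1586693/1662950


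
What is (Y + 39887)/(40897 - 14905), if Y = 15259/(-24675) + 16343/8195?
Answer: 1613178660479/1051176911400 ≈ 1.5346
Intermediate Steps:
Y = 55643204/40442325 (Y = 15259*(-1/24675) + 16343*(1/8195) = -15259/24675 + 16343/8195 = 55643204/40442325 ≈ 1.3759)
(Y + 39887)/(40897 - 14905) = (55643204/40442325 + 39887)/(40897 - 14905) = (1613178660479/40442325)/25992 = (1613178660479/40442325)*(1/25992) = 1613178660479/1051176911400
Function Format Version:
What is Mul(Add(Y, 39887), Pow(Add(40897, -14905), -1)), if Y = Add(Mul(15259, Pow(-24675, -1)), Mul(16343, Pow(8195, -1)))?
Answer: Rational(1613178660479, 1051176911400) ≈ 1.5346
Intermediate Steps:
Y = Rational(55643204, 40442325) (Y = Add(Mul(15259, Rational(-1, 24675)), Mul(16343, Rational(1, 8195))) = Add(Rational(-15259, 24675), Rational(16343, 8195)) = Rational(55643204, 40442325) ≈ 1.3759)
Mul(Add(Y, 39887), Pow(Add(40897, -14905), -1)) = Mul(Add(Rational(55643204, 40442325), 39887), Pow(Add(40897, -14905), -1)) = Mul(Rational(1613178660479, 40442325), Pow(25992, -1)) = Mul(Rational(1613178660479, 40442325), Rational(1, 25992)) = Rational(1613178660479, 1051176911400)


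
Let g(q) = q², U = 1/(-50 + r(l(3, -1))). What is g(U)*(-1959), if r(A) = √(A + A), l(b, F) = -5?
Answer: -1959/(50 - I*√10)² ≈ -0.77426 - 0.09833*I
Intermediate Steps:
r(A) = √2*√A (r(A) = √(2*A) = √2*√A)
U = 1/(-50 + I*√10) (U = 1/(-50 + √2*√(-5)) = 1/(-50 + √2*(I*√5)) = 1/(-50 + I*√10) ≈ -0.01992 - 0.0012599*I)
g(U)*(-1959) = (-5/251 - I*√10/2510)²*(-1959) = -1959*(-5/251 - I*√10/2510)²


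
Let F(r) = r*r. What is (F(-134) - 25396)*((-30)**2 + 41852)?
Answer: -318074880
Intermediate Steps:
F(r) = r**2
(F(-134) - 25396)*((-30)**2 + 41852) = ((-134)**2 - 25396)*((-30)**2 + 41852) = (17956 - 25396)*(900 + 41852) = -7440*42752 = -318074880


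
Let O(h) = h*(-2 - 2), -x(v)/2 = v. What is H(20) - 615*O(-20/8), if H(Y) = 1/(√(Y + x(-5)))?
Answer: -6150 + √30/30 ≈ -6149.8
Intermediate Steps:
x(v) = -2*v
O(h) = -4*h (O(h) = h*(-4) = -4*h)
H(Y) = (10 + Y)^(-½) (H(Y) = 1/(√(Y - 2*(-5))) = 1/(√(Y + 10)) = 1/(√(10 + Y)) = (10 + Y)^(-½))
H(20) - 615*O(-20/8) = (10 + 20)^(-½) - (-2460)*(-20/8) = 30^(-½) - (-2460)*(-20*⅛) = √30/30 - (-2460)*(-5)/2 = √30/30 - 615*10 = √30/30 - 6150 = -6150 + √30/30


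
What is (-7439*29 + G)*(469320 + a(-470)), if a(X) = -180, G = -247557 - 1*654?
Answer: -217653749880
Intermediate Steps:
G = -248211 (G = -247557 - 654 = -248211)
(-7439*29 + G)*(469320 + a(-470)) = (-7439*29 - 248211)*(469320 - 180) = (-215731 - 248211)*469140 = -463942*469140 = -217653749880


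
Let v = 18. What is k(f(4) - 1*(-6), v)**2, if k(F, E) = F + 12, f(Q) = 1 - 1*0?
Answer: 361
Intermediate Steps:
f(Q) = 1 (f(Q) = 1 + 0 = 1)
k(F, E) = 12 + F
k(f(4) - 1*(-6), v)**2 = (12 + (1 - 1*(-6)))**2 = (12 + (1 + 6))**2 = (12 + 7)**2 = 19**2 = 361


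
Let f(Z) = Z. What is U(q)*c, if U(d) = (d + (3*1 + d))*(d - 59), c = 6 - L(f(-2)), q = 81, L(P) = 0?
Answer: 21780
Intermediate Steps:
c = 6 (c = 6 - 1*0 = 6 + 0 = 6)
U(d) = (-59 + d)*(3 + 2*d) (U(d) = (d + (3 + d))*(-59 + d) = (3 + 2*d)*(-59 + d) = (-59 + d)*(3 + 2*d))
U(q)*c = (-177 - 115*81 + 2*81²)*6 = (-177 - 9315 + 2*6561)*6 = (-177 - 9315 + 13122)*6 = 3630*6 = 21780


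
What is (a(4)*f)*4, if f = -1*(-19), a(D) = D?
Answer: 304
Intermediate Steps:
f = 19
(a(4)*f)*4 = (4*19)*4 = 76*4 = 304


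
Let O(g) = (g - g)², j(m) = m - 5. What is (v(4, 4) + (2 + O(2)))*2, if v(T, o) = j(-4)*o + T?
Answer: -60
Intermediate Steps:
j(m) = -5 + m
O(g) = 0 (O(g) = 0² = 0)
v(T, o) = T - 9*o (v(T, o) = (-5 - 4)*o + T = -9*o + T = T - 9*o)
(v(4, 4) + (2 + O(2)))*2 = ((4 - 9*4) + (2 + 0))*2 = ((4 - 36) + 2)*2 = (-32 + 2)*2 = -30*2 = -60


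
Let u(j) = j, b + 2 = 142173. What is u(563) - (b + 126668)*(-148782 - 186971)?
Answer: 90263501330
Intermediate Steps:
b = 142171 (b = -2 + 142173 = 142171)
u(563) - (b + 126668)*(-148782 - 186971) = 563 - (142171 + 126668)*(-148782 - 186971) = 563 - 268839*(-335753) = 563 - 1*(-90263500767) = 563 + 90263500767 = 90263501330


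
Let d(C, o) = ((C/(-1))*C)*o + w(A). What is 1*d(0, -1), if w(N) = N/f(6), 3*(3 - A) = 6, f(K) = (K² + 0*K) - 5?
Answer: 1/31 ≈ 0.032258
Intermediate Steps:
f(K) = -5 + K² (f(K) = (K² + 0) - 5 = K² - 5 = -5 + K²)
A = 1 (A = 3 - ⅓*6 = 3 - 2 = 1)
w(N) = N/31 (w(N) = N/(-5 + 6²) = N/(-5 + 36) = N/31)
d(C, o) = 1/31 - o*C² (d(C, o) = ((C/(-1))*C)*o + (1/31)*1 = ((C*(-1))*C)*o + 1/31 = ((-C)*C)*o + 1/31 = (-C²)*o + 1/31 = -o*C² + 1/31 = 1/31 - o*C²)
1*d(0, -1) = 1*(1/31 - 1*(-1)*0²) = 1*(1/31 - 1*(-1)*0) = 1*(1/31 + 0) = 1*(1/31) = 1/31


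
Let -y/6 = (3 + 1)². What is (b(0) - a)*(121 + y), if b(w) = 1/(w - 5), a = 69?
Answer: -1730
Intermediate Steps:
b(w) = 1/(-5 + w)
y = -96 (y = -6*(3 + 1)² = -6*4² = -6*16 = -96)
(b(0) - a)*(121 + y) = (1/(-5 + 0) - 1*69)*(121 - 96) = (1/(-5) - 69)*25 = (-⅕ - 69)*25 = -346/5*25 = -1730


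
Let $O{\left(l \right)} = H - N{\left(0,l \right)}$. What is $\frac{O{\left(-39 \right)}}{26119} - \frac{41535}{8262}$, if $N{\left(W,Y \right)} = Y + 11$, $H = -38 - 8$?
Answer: $- \frac{120555709}{23977242} \approx -5.0279$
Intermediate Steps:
$H = -46$
$N{\left(W,Y \right)} = 11 + Y$
$O{\left(l \right)} = -57 - l$ ($O{\left(l \right)} = -46 - \left(11 + l\right) = -57 - l$)
$\frac{O{\left(-39 \right)}}{26119} - \frac{41535}{8262} = \frac{-57 - -39}{26119} - \frac{41535}{8262} = \left(-57 + 39\right) \frac{1}{26119} - \frac{4615}{918} = \left(-18\right) \frac{1}{26119} - \frac{4615}{918} = - \frac{18}{26119} - \frac{4615}{918} = - \frac{120555709}{23977242}$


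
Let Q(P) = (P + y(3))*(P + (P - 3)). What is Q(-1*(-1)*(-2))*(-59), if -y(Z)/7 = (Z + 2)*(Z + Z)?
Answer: -87556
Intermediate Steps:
y(Z) = -14*Z*(2 + Z) (y(Z) = -7*(Z + 2)*(Z + Z) = -7*(2 + Z)*2*Z = -14*Z*(2 + Z))
Q(P) = (-210 + P)*(-3 + 2*P) (Q(P) = (P - 14*3*(2 + 3))*(P + (P - 3)) = (P - 14*3*5)*(P + (-3 + P)) = (P - 210)*(-3 + 2*P) = (-210 + P)*(-3 + 2*P))
Q(-1*(-1)*(-2))*(-59) = (630 - 423*(-1*(-1))*(-2) + 2*(-1*(-1)*(-2))²)*(-59) = (630 - 423*(-2) + 2*(1*(-2))²)*(-59) = (630 - 423*(-2) + 2*(-2)²)*(-59) = (630 + 846 + 2*4)*(-59) = (630 + 846 + 8)*(-59) = 1484*(-59) = -87556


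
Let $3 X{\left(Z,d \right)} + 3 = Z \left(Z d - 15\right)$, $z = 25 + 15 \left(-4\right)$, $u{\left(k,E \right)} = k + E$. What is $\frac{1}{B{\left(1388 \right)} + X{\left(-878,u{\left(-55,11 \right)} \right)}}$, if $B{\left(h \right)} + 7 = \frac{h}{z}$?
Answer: $- \frac{105}{1186705414} \approx -8.848 \cdot 10^{-8}$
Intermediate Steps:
$u{\left(k,E \right)} = E + k$
$z = -35$ ($z = 25 - 60 = -35$)
$X{\left(Z,d \right)} = -1 + \frac{Z \left(-15 + Z d\right)}{3}$ ($X{\left(Z,d \right)} = -1 + \frac{Z \left(Z d - 15\right)}{3} = -1 + \frac{Z \left(-15 + Z d\right)}{3}$)
$B{\left(h \right)} = -7 - \frac{h}{35}$ ($B{\left(h \right)} = -7 + \frac{h}{-35} = -7 + h \left(- \frac{1}{35}\right) = -7 - \frac{h}{35}$)
$\frac{1}{B{\left(1388 \right)} + X{\left(-878,u{\left(-55,11 \right)} \right)}} = \frac{1}{\left(-7 - \frac{1388}{35}\right) - \left(-4389 - \frac{\left(11 - 55\right) \left(-878\right)^{2}}{3}\right)} = \frac{1}{\left(-7 - \frac{1388}{35}\right) + \left(-1 + 4390 + \frac{1}{3} \left(-44\right) 770884\right)} = \frac{1}{- \frac{1633}{35} - \frac{33905729}{3}} = \frac{1}{- \frac{1186705414}{105}} = - \frac{105}{1186705414}$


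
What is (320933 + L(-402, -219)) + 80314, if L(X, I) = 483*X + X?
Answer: 206679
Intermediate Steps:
L(X, I) = 484*X
(320933 + L(-402, -219)) + 80314 = (320933 + 484*(-402)) + 80314 = (320933 - 194568) + 80314 = 126365 + 80314 = 206679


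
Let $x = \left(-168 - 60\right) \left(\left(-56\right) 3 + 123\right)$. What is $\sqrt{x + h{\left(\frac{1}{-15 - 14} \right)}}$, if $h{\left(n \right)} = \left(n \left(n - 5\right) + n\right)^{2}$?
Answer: $\frac{3 \sqrt{806301861}}{841} \approx 101.29$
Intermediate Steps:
$h{\left(n \right)} = \left(n + n \left(-5 + n\right)\right)^{2}$ ($h{\left(n \right)} = \left(n \left(-5 + n\right) + n\right)^{2} = \left(n + n \left(-5 + n\right)\right)^{2}$)
$x = 10260$ ($x = - 228 \left(-168 + 123\right) = \left(-228\right) \left(-45\right) = 10260$)
$\sqrt{x + h{\left(\frac{1}{-15 - 14} \right)}} = \sqrt{10260 + \left(\frac{1}{-15 - 14}\right)^{2} \left(-4 + \frac{1}{-15 - 14}\right)^{2}} = \sqrt{10260 + \left(\frac{1}{-29}\right)^{2} \left(-4 + \frac{1}{-29}\right)^{2}} = \sqrt{10260 + \left(- \frac{1}{29}\right)^{2} \left(-4 - \frac{1}{29}\right)^{2}} = \sqrt{10260 + \frac{\left(- \frac{117}{29}\right)^{2}}{841}} = \sqrt{10260 + \frac{1}{841} \cdot \frac{13689}{841}} = \sqrt{10260 + \frac{13689}{707281}} = \sqrt{\frac{7256716749}{707281}} = \frac{3 \sqrt{806301861}}{841}$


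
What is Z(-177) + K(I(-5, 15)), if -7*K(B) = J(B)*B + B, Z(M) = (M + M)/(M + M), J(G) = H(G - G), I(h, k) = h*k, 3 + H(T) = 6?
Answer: 307/7 ≈ 43.857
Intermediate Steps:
H(T) = 3 (H(T) = -3 + 6 = 3)
J(G) = 3
Z(M) = 1 (Z(M) = (2*M)/((2*M)) = (2*M)*(1/(2*M)) = 1)
K(B) = -4*B/7 (K(B) = -(3*B + B)/7 = -4*B/7)
Z(-177) + K(I(-5, 15)) = 1 - (-20)*15/7 = 1 - 4/7*(-75) = 1 + 300/7 = 307/7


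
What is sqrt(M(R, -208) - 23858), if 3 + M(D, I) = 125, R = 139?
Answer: 2*I*sqrt(5934) ≈ 154.06*I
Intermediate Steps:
M(D, I) = 122 (M(D, I) = -3 + 125 = 122)
sqrt(M(R, -208) - 23858) = sqrt(122 - 23858) = sqrt(-23736) = 2*I*sqrt(5934)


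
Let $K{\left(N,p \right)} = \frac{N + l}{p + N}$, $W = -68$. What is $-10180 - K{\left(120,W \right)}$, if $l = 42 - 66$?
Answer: $- \frac{132364}{13} \approx -10182.0$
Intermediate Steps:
$l = -24$ ($l = 42 - 66 = -24$)
$K{\left(N,p \right)} = \frac{-24 + N}{N + p}$ ($K{\left(N,p \right)} = \frac{N - 24}{p + N} = \frac{-24 + N}{N + p}$)
$-10180 - K{\left(120,W \right)} = -10180 - \frac{-24 + 120}{120 - 68} = -10180 - \frac{1}{52} \cdot 96 = -10180 - \frac{24}{13} = - \frac{132364}{13}$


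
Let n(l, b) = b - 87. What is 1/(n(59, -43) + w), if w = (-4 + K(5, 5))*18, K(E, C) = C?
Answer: -1/112 ≈ -0.0089286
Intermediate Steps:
n(l, b) = -87 + b
w = 18 (w = (-4 + 5)*18 = 1*18 = 18)
1/(n(59, -43) + w) = 1/((-87 - 43) + 18) = 1/(-130 + 18) = 1/(-112) = -1/112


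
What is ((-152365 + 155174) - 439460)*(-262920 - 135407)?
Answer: 173929882877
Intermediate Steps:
((-152365 + 155174) - 439460)*(-262920 - 135407) = (2809 - 439460)*(-398327) = -436651*(-398327) = 173929882877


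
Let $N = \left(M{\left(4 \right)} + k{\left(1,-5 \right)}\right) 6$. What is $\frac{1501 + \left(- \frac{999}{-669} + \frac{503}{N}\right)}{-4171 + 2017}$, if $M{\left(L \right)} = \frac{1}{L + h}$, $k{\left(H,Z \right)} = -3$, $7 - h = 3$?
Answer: $- \frac{11335094}{16571799} \approx -0.684$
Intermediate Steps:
$h = 4$ ($h = 7 - 3 = 4$)
$M{\left(L \right)} = \frac{1}{4 + L}$ ($M{\left(L \right)} = \frac{1}{L + 4} = \frac{1}{4 + L}$)
$N = - \frac{69}{4}$ ($N = \left(\frac{1}{4 + 4} - 3\right) 6 = \left(\frac{1}{8} - 3\right) 6 = \left(- \frac{23}{8}\right) 6 = - \frac{69}{4} \approx -17.25$)
$\frac{1501 + \left(- \frac{999}{-669} + \frac{503}{N}\right)}{-4171 + 2017} = \frac{1501 + \left(- \frac{999}{-669} + \frac{503}{- \frac{69}{4}}\right)}{-4171 + 2017} = \frac{1501 + \left(\left(-999\right) \left(- \frac{1}{669}\right) + 503 \left(- \frac{4}{69}\right)\right)}{-2154} = \left(1501 + \left(\frac{333}{223} - \frac{2012}{69}\right)\right) \left(- \frac{1}{2154}\right) = \left(1501 - \frac{425699}{15387}\right) \left(- \frac{1}{2154}\right) = \frac{22670188}{15387} \left(- \frac{1}{2154}\right) = - \frac{11335094}{16571799}$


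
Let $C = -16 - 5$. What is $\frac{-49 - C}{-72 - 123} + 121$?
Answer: $\frac{23623}{195} \approx 121.14$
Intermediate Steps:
$C = -21$ ($C = -16 - 5 = -21$)
$\frac{-49 - C}{-72 - 123} + 121 = \frac{-49 - -21}{-72 - 123} + 121 = \frac{-49 + 21}{-195} + 121 = \left(- \frac{1}{195}\right) \left(-28\right) + 121 = \frac{28}{195} + 121 = \frac{23623}{195}$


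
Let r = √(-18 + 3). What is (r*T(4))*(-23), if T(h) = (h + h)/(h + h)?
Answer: -23*I*√15 ≈ -89.079*I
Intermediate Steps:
T(h) = 1 (T(h) = (2*h)/((2*h)) = (2*h)*(1/(2*h)) = 1)
r = I*√15 (r = √(-15) = I*√15 ≈ 3.873*I)
(r*T(4))*(-23) = ((I*√15)*1)*(-23) = (I*√15)*(-23) = -23*I*√15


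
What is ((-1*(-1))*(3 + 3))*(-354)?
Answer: -2124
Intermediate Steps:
((-1*(-1))*(3 + 3))*(-354) = (1*6)*(-354) = 6*(-354) = -2124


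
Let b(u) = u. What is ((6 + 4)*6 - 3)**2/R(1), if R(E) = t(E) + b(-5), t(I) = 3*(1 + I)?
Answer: 3249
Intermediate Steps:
t(I) = 3 + 3*I
R(E) = -2 + 3*E (R(E) = (3 + 3*E) - 5 = -2 + 3*E)
((6 + 4)*6 - 3)**2/R(1) = ((6 + 4)*6 - 3)**2/(-2 + 3*1) = (10*6 - 3)**2/(-2 + 3) = (60 - 3)**2/1 = 57**2*1 = 3249*1 = 3249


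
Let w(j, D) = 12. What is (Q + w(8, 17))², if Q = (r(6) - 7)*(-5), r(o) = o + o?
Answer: 169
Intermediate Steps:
r(o) = 2*o
Q = -25 (Q = (2*6 - 7)*(-5) = (12 - 7)*(-5) = 5*(-5) = -25)
(Q + w(8, 17))² = (-25 + 12)² = (-13)² = 169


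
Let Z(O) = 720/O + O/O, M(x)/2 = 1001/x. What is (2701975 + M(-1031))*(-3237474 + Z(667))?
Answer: -6015497128807724933/687677 ≈ -8.7476e+12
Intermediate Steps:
M(x) = 2002/x (M(x) = 2*(1001/x) = 2002/x)
Z(O) = 1 + 720/O (Z(O) = 720/O + 1 = 1 + 720/O)
(2701975 + M(-1031))*(-3237474 + Z(667)) = (2701975 + 2002/(-1031))*(-3237474 + (720 + 667)/667) = (2701975 + 2002*(-1/1031))*(-3237474 + (1/667)*1387) = (2701975 - 2002/1031)*(-3237474 + 1387/667) = (2785734223/1031)*(-2159393771/667) = -6015497128807724933/687677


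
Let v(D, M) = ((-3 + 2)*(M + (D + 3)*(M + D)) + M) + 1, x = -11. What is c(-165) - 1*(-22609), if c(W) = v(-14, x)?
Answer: 22335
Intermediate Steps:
v(D, M) = 1 - (3 + D)*(D + M) (v(D, M) = (-(M + (3 + D)*(D + M)) + M) + 1 = ((-M - (3 + D)*(D + M)) + M) + 1 = -(3 + D)*(D + M) + 1 = 1 - (3 + D)*(D + M))
c(W) = -274 (c(W) = 1 - 1*(-14)² - 3*(-14) - 3*(-11) - 1*(-14)*(-11) = 1 - 1*196 + 42 + 33 - 154 = 1 - 196 + 42 + 33 - 154 = -274)
c(-165) - 1*(-22609) = -274 - 1*(-22609) = -274 + 22609 = 22335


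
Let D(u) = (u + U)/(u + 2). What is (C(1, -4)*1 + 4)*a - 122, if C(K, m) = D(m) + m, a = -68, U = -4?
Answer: -394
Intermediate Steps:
D(u) = (-4 + u)/(2 + u) (D(u) = (u - 4)/(u + 2) = (-4 + u)/(2 + u))
C(K, m) = m + (-4 + m)/(2 + m) (C(K, m) = (-4 + m)/(2 + m) + m = m + (-4 + m)/(2 + m))
(C(1, -4)*1 + 4)*a - 122 = (((-4 - 4 - 4*(2 - 4))/(2 - 4))*1 + 4)*(-68) - 122 = (((-4 - 4 - 4*(-2))/(-2))*1 + 4)*(-68) - 122 = (-(-4 - 4 + 8)/2*1 + 4)*(-68) - 122 = (-1/2*0*1 + 4)*(-68) - 122 = (0*1 + 4)*(-68) - 122 = (0 + 4)*(-68) - 122 = 4*(-68) - 122 = -272 - 122 = -394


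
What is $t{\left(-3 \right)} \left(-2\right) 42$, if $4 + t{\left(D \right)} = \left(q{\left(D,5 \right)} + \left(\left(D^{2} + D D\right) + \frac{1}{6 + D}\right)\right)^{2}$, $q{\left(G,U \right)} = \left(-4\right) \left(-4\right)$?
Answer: $- \frac{296044}{3} \approx -98681.0$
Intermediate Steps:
$q{\left(G,U \right)} = 16$
$t{\left(D \right)} = -4 + \left(16 + \frac{1}{6 + D} + 2 D^{2}\right)^{2}$ ($t{\left(D \right)} = -4 + \left(16 + \left(\left(D^{2} + D D\right) + \frac{1}{6 + D}\right)\right)^{2} = -4 + \left(16 + \left(\left(D^{2} + D^{2}\right) + \frac{1}{6 + D}\right)\right)^{2} = -4 + \left(16 + \left(2 D^{2} + \frac{1}{6 + D}\right)\right)^{2} = -4 + \left(16 + \left(\frac{1}{6 + D} + 2 D^{2}\right)\right)^{2} = -4 + \left(16 + \frac{1}{6 + D} + 2 D^{2}\right)^{2}$)
$t{\left(-3 \right)} \left(-2\right) 42 = \left(-4 + \frac{\left(97 + 2 \left(-3\right)^{3} + 12 \left(-3\right)^{2} + 16 \left(-3\right)\right)^{2}}{\left(6 - 3\right)^{2}}\right) \left(-2\right) 42 = \left(-4 + \frac{\left(97 + 2 \left(-27\right) + 12 \cdot 9 - 48\right)^{2}}{9}\right) \left(-2\right) 42 = \left(-4 + \frac{\left(97 - 54 + 108 - 48\right)^{2}}{9}\right) \left(-2\right) 42 = \left(-4 + \frac{103^{2}}{9}\right) \left(-2\right) 42 = \left(-4 + \frac{1}{9} \cdot 10609\right) \left(-2\right) 42 = \left(-4 + \frac{10609}{9}\right) \left(-2\right) 42 = \frac{10573}{9} \left(-2\right) 42 = \left(- \frac{21146}{9}\right) 42 = - \frac{296044}{3}$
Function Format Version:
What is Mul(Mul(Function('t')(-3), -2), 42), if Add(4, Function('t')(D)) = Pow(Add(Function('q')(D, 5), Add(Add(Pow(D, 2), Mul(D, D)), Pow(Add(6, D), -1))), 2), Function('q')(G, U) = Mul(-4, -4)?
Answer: Rational(-296044, 3) ≈ -98681.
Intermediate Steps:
Function('q')(G, U) = 16
Function('t')(D) = Add(-4, Pow(Add(16, Pow(Add(6, D), -1), Mul(2, Pow(D, 2))), 2)) (Function('t')(D) = Add(-4, Pow(Add(16, Add(Add(Pow(D, 2), Mul(D, D)), Pow(Add(6, D), -1))), 2)) = Add(-4, Pow(Add(16, Add(Add(Pow(D, 2), Pow(D, 2)), Pow(Add(6, D), -1))), 2)) = Add(-4, Pow(Add(16, Add(Mul(2, Pow(D, 2)), Pow(Add(6, D), -1))), 2)) = Add(-4, Pow(Add(16, Add(Pow(Add(6, D), -1), Mul(2, Pow(D, 2)))), 2)) = Add(-4, Pow(Add(16, Pow(Add(6, D), -1), Mul(2, Pow(D, 2))), 2)))
Mul(Mul(Function('t')(-3), -2), 42) = Mul(Mul(Add(-4, Mul(Pow(Add(6, -3), -2), Pow(Add(97, Mul(2, Pow(-3, 3)), Mul(12, Pow(-3, 2)), Mul(16, -3)), 2))), -2), 42) = Mul(Mul(Add(-4, Mul(Pow(3, -2), Pow(Add(97, Mul(2, -27), Mul(12, 9), -48), 2))), -2), 42) = Mul(Mul(Add(-4, Mul(Rational(1, 9), Pow(Add(97, -54, 108, -48), 2))), -2), 42) = Mul(Mul(Add(-4, Mul(Rational(1, 9), Pow(103, 2))), -2), 42) = Mul(Mul(Add(-4, Mul(Rational(1, 9), 10609)), -2), 42) = Mul(Mul(Add(-4, Rational(10609, 9)), -2), 42) = Mul(Mul(Rational(10573, 9), -2), 42) = Mul(Rational(-21146, 9), 42) = Rational(-296044, 3)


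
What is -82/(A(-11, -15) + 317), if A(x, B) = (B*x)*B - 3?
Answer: 82/2161 ≈ 0.037945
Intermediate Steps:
A(x, B) = -3 + x*B**2 (A(x, B) = x*B**2 - 3 = -3 + x*B**2)
-82/(A(-11, -15) + 317) = -82/((-3 - 11*(-15)**2) + 317) = -82/((-3 - 11*225) + 317) = -82/((-3 - 2475) + 317) = -82/(-2478 + 317) = -82/(-2161) = -82*(-1/2161) = 82/2161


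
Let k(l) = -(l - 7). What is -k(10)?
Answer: 3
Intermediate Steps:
k(l) = 7 - l (k(l) = -(-7 + l) = 7 - l)
-k(10) = -(7 - 1*10) = -(7 - 10) = -1*(-3) = 3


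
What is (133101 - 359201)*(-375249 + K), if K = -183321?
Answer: 126292677000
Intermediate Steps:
(133101 - 359201)*(-375249 + K) = (133101 - 359201)*(-375249 - 183321) = -226100*(-558570) = 126292677000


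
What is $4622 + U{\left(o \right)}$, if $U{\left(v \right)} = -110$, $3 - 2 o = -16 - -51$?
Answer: $4512$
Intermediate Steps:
$o = -16$ ($o = \frac{3}{2} - \frac{-16 - -51}{2} = \frac{3}{2} - \frac{-16 + 51}{2} = \frac{3}{2} - \frac{35}{2} = -16$)
$4622 + U{\left(o \right)} = 4622 - 110 = 4512$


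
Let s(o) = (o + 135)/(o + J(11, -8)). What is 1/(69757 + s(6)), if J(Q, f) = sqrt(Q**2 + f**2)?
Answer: 10392947/724921769576 - 141*sqrt(185)/724921769576 ≈ 1.4334e-5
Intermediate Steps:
s(o) = (135 + o)/(o + sqrt(185)) (s(o) = (o + 135)/(o + sqrt(11**2 + (-8)**2)) = (135 + o)/(o + sqrt(121 + 64)) = (135 + o)/(o + sqrt(185)))
1/(69757 + s(6)) = 1/(69757 + (135 + 6)/(6 + sqrt(185))) = 1/(69757 + 141/(6 + sqrt(185)))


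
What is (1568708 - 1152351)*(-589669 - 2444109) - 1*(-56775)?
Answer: -1263134649971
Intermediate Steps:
(1568708 - 1152351)*(-589669 - 2444109) - 1*(-56775) = 416357*(-3033778) + 56775 = -1263134706746 + 56775 = -1263134649971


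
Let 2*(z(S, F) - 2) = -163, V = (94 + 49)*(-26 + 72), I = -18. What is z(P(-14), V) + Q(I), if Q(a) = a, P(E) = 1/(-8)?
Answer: -195/2 ≈ -97.500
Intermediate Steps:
V = 6578 (V = 143*46 = 6578)
P(E) = -1/8
z(S, F) = -159/2 (z(S, F) = 2 + (1/2)*(-163) = 2 - 163/2 = -159/2)
z(P(-14), V) + Q(I) = -159/2 - 18 = -195/2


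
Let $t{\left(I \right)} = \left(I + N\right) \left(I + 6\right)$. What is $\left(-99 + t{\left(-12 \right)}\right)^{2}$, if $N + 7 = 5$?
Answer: $225$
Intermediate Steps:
$N = -2$ ($N = -7 + 5 = -2$)
$t{\left(I \right)} = \left(-2 + I\right) \left(6 + I\right)$ ($t{\left(I \right)} = \left(I - 2\right) \left(I + 6\right) = \left(-2 + I\right) \left(6 + I\right)$)
$\left(-99 + t{\left(-12 \right)}\right)^{2} = \left(-99 + \left(-12 + \left(-12\right)^{2} + 4 \left(-12\right)\right)\right)^{2} = \left(-99 - -84\right)^{2} = \left(-99 + 84\right)^{2} = \left(-15\right)^{2} = 225$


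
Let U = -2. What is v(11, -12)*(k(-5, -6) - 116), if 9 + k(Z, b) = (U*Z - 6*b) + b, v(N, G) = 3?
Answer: -255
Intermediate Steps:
k(Z, b) = -9 - 5*b - 2*Z (k(Z, b) = -9 + ((-2*Z - 6*b) + b) = -9 + ((-6*b - 2*Z) + b) = -9 + (-5*b - 2*Z) = -9 - 5*b - 2*Z)
v(11, -12)*(k(-5, -6) - 116) = 3*((-9 - 5*(-6) - 2*(-5)) - 116) = 3*((-9 + 30 + 10) - 116) = 3*(31 - 116) = 3*(-85) = -255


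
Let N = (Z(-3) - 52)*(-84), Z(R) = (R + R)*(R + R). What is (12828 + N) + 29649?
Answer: 43821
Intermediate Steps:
Z(R) = 4*R**2 (Z(R) = (2*R)*(2*R) = 4*R**2)
N = 1344 (N = (4*(-3)**2 - 52)*(-84) = (4*9 - 52)*(-84) = (36 - 52)*(-84) = -16*(-84) = 1344)
(12828 + N) + 29649 = (12828 + 1344) + 29649 = 14172 + 29649 = 43821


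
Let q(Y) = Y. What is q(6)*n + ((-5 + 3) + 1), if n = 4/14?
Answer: 5/7 ≈ 0.71429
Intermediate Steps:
n = 2/7 (n = 4*(1/14) = 2/7 ≈ 0.28571)
q(6)*n + ((-5 + 3) + 1) = 6*(2/7) + ((-5 + 3) + 1) = 12/7 + (-2 + 1) = 12/7 - 1 = 5/7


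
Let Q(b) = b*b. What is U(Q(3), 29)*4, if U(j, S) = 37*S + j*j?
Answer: 4616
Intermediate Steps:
Q(b) = b²
U(j, S) = j² + 37*S (U(j, S) = 37*S + j² = j² + 37*S)
U(Q(3), 29)*4 = ((3²)² + 37*29)*4 = (9² + 1073)*4 = (81 + 1073)*4 = 1154*4 = 4616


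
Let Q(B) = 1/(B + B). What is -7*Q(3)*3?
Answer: -7/2 ≈ -3.5000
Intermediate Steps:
Q(B) = 1/(2*B)
-7*Q(3)*3 = -7/(2*3)*3 = -7*⅙*3 = -7/6*3 = -7/2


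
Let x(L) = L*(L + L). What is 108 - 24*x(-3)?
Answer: -324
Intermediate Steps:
x(L) = 2*L**2 (x(L) = L*(2*L) = 2*L**2)
108 - 24*x(-3) = 108 - 48*(-3)**2 = 108 - 48*9 = 108 - 24*18 = 108 - 432 = -324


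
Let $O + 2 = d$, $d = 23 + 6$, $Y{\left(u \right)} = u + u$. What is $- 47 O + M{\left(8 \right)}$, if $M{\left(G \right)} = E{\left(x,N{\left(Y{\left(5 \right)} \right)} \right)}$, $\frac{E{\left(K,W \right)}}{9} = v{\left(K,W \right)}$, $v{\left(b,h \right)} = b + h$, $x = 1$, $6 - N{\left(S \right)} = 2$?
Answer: $-1224$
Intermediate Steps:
$Y{\left(u \right)} = 2 u$
$N{\left(S \right)} = 4$ ($N{\left(S \right)} = 6 - 2 = 4$)
$E{\left(K,W \right)} = 9 K + 9 W$ ($E{\left(K,W \right)} = 9 \left(K + W\right) = 9 K + 9 W$)
$d = 29$
$O = 27$ ($O = -2 + 29 = 27$)
$M{\left(G \right)} = 45$ ($M{\left(G \right)} = 9 \cdot 1 + 9 \cdot 4 = 9 + 36 = 45$)
$- 47 O + M{\left(8 \right)} = \left(-47\right) 27 + 45 = -1269 + 45 = -1224$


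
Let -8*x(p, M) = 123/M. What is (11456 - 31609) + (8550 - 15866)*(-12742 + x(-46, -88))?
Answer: 16403031177/176 ≈ 9.3199e+7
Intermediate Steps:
x(p, M) = -123/(8*M)
(11456 - 31609) + (8550 - 15866)*(-12742 + x(-46, -88)) = (11456 - 31609) + (8550 - 15866)*(-12742 - 123/8/(-88)) = -20153 - 7316*(-12742 - 123/8*(-1/88)) = -20153 - 7316*(-12742 + 123/704) = -20153 - 7316*(-8970245/704) = -20153 + 16406578105/176 = 16403031177/176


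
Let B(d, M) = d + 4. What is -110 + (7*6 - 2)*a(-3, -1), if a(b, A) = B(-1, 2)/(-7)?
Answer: -890/7 ≈ -127.14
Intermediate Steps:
B(d, M) = 4 + d
a(b, A) = -3/7 (a(b, A) = (4 - 1)/(-7) = 3*(-⅐) = -3/7)
-110 + (7*6 - 2)*a(-3, -1) = -110 + (7*6 - 2)*(-3/7) = -110 + (42 - 2)*(-3/7) = -110 + 40*(-3/7) = -110 - 120/7 = -890/7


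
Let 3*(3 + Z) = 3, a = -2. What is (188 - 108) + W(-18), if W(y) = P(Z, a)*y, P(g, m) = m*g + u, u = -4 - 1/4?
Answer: 169/2 ≈ 84.500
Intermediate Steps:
Z = -2 (Z = -3 + (1/3)*3 = -3 + 1 = -2)
u = -17/4 (u = -4 - 1*1/4 = -4 - 1/4 = -17/4 ≈ -4.2500)
P(g, m) = -17/4 + g*m (P(g, m) = m*g - 17/4 = g*m - 17/4 = -17/4 + g*m)
W(y) = -y/4 (W(y) = (-17/4 - 2*(-2))*y = (-17/4 + 4)*y = -y/4)
(188 - 108) + W(-18) = (188 - 108) - 1/4*(-18) = 80 + 9/2 = 169/2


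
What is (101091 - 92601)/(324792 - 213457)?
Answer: 1698/22267 ≈ 0.076256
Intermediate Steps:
(101091 - 92601)/(324792 - 213457) = 8490/111335 = 8490*(1/111335) = 1698/22267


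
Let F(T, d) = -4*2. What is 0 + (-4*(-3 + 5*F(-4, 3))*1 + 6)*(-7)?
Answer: -1246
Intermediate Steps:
F(T, d) = -8
0 + (-4*(-3 + 5*F(-4, 3))*1 + 6)*(-7) = 0 + (-4*(-3 + 5*(-8))*1 + 6)*(-7) = 0 + (-4*(-3 - 40)*1 + 6)*(-7) = 0 + (-4*(-43)*1 + 6)*(-7) = 0 + (172*1 + 6)*(-7) = 0 + (172 + 6)*(-7) = 0 + 178*(-7) = 0 - 1246 = -1246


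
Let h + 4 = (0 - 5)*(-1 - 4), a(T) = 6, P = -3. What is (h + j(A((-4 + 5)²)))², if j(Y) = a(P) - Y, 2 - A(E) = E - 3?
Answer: 529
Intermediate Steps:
A(E) = 5 - E (A(E) = 2 - (E - 3) = 2 - (-3 + E) = 2 + (3 - E) = 5 - E)
h = 21 (h = -4 + (0 - 5)*(-1 - 4) = -4 - 5*(-5) = -4 + 25 = 21)
j(Y) = 6 - Y
(h + j(A((-4 + 5)²)))² = (21 + (6 - (5 - (-4 + 5)²)))² = (21 + (6 - (5 - 1*1²)))² = (21 + (6 - (5 - 1*1)))² = (21 + (6 - (5 - 1)))² = (21 + (6 - 1*4))² = (21 + (6 - 4))² = (21 + 2)² = 23² = 529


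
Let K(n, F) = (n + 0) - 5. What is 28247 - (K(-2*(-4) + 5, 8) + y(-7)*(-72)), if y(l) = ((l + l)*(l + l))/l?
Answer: 26223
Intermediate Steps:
K(n, F) = -5 + n (K(n, F) = n - 5 = -5 + n)
y(l) = 4*l (y(l) = ((2*l)*(2*l))/l = (4*l**2)/l = 4*l)
28247 - (K(-2*(-4) + 5, 8) + y(-7)*(-72)) = 28247 - ((-5 + (-2*(-4) + 5)) + (4*(-7))*(-72)) = 28247 - ((-5 + (8 + 5)) - 28*(-72)) = 28247 - ((-5 + 13) + 2016) = 28247 - (8 + 2016) = 28247 - 1*2024 = 28247 - 2024 = 26223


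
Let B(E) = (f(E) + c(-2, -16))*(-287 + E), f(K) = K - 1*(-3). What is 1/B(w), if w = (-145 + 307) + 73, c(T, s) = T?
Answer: -1/12272 ≈ -8.1486e-5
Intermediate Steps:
f(K) = 3 + K (f(K) = K + 3 = 3 + K)
w = 235 (w = 162 + 73 = 235)
B(E) = (1 + E)*(-287 + E) (B(E) = ((3 + E) - 2)*(-287 + E) = (1 + E)*(-287 + E))
1/B(w) = 1/(-287 + 235**2 - 286*235) = 1/(-287 + 55225 - 67210) = 1/(-12272) = -1/12272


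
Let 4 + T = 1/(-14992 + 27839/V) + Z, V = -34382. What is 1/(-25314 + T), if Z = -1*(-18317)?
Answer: -515482783/3608894998165 ≈ -0.00014284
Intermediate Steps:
Z = 18317
T = 9440036170697/515482783 (T = -4 + (1/(-14992 + 27839/(-34382)) + 18317) = -4 + (1/(-14992 + 27839*(-1/34382)) + 18317) = -4 + (1/(-14992 - 27839/34382) + 18317) = -4 + (1/(-515482783/34382) + 18317) = -4 + (-34382/515482783 + 18317) = -4 + 9442098101829/515482783 = 9440036170697/515482783 ≈ 18313.)
1/(-25314 + T) = 1/(-25314 + 9440036170697/515482783) = 1/(-3608894998165/515482783) = -515482783/3608894998165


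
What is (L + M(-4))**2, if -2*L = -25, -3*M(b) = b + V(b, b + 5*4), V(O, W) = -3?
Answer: 7921/36 ≈ 220.03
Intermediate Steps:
M(b) = 1 - b/3 (M(b) = -(b - 3)/3 = -(-3 + b)/3 = 1 - b/3)
L = 25/2 (L = -1/2*(-25) = 25/2 ≈ 12.500)
(L + M(-4))**2 = (25/2 + (1 - 1/3*(-4)))**2 = (25/2 + (1 + 4/3))**2 = (25/2 + 7/3)**2 = (89/6)**2 = 7921/36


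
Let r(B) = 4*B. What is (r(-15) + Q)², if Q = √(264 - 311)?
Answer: (60 - I*√47)² ≈ 3553.0 - 822.68*I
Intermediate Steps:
Q = I*√47 (Q = √(-47) = I*√47 ≈ 6.8557*I)
(r(-15) + Q)² = (4*(-15) + I*√47)² = (-60 + I*√47)²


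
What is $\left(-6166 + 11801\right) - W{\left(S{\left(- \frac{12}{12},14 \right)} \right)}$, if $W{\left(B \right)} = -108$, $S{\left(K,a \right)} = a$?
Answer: $5743$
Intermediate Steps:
$\left(-6166 + 11801\right) - W{\left(S{\left(- \frac{12}{12},14 \right)} \right)} = \left(-6166 + 11801\right) - -108 = 5635 + 108 = 5743$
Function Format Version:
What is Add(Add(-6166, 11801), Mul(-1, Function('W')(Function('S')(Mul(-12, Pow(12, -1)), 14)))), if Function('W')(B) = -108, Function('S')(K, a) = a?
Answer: 5743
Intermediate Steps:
Add(Add(-6166, 11801), Mul(-1, Function('W')(Function('S')(Mul(-12, Pow(12, -1)), 14)))) = Add(Add(-6166, 11801), Mul(-1, -108)) = Add(5635, 108) = 5743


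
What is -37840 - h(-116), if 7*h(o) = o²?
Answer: -278336/7 ≈ -39762.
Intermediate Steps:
h(o) = o²/7
-37840 - h(-116) = -37840 - (-116)²/7 = -37840 - 13456/7 = -278336/7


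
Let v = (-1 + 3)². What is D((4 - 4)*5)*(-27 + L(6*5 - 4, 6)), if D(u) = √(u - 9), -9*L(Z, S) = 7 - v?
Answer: -82*I ≈ -82.0*I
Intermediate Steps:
v = 4 (v = 2² = 4)
L(Z, S) = -⅓ (L(Z, S) = -(7 - 1*4)/9 = -(7 - 4)/9 = -⅑*3 = -⅓)
D(u) = √(-9 + u)
D((4 - 4)*5)*(-27 + L(6*5 - 4, 6)) = √(-9 + (4 - 4)*5)*(-27 - ⅓) = √(-9 + 0*5)*(-82/3) = √(-9 + 0)*(-82/3) = √(-9)*(-82/3) = (3*I)*(-82/3) = -82*I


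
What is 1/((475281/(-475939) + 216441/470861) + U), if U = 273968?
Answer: 224101113479/61396413079040830 ≈ 3.6501e-6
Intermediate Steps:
1/((475281/(-475939) + 216441/470861) + U) = 1/((475281/(-475939) + 216441/470861) + 273968) = 1/((475281*(-1/475939) + 216441*(1/470861)) + 273968) = 1/((-475281/475939 + 216441/470861) + 273968) = 1/(-120778573842/224101113479 + 273968) = 1/(61396413079040830/224101113479) = 224101113479/61396413079040830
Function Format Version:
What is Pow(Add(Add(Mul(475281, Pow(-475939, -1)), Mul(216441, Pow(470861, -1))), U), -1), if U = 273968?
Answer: Rational(224101113479, 61396413079040830) ≈ 3.6501e-6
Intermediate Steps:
Pow(Add(Add(Mul(475281, Pow(-475939, -1)), Mul(216441, Pow(470861, -1))), U), -1) = Pow(Add(Add(Mul(475281, Pow(-475939, -1)), Mul(216441, Pow(470861, -1))), 273968), -1) = Pow(Add(Add(Mul(475281, Rational(-1, 475939)), Mul(216441, Rational(1, 470861))), 273968), -1) = Pow(Add(Add(Rational(-475281, 475939), Rational(216441, 470861)), 273968), -1) = Pow(Add(Rational(-120778573842, 224101113479), 273968), -1) = Pow(Rational(61396413079040830, 224101113479), -1) = Rational(224101113479, 61396413079040830)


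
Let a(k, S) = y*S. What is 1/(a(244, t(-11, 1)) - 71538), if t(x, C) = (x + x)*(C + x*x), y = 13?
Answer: -1/106430 ≈ -9.3959e-6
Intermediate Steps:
t(x, C) = 2*x*(C + x²) (t(x, C) = (2*x)*(C + x²) = 2*x*(C + x²))
a(k, S) = 13*S
1/(a(244, t(-11, 1)) - 71538) = 1/(13*(2*(-11)*(1 + (-11)²)) - 71538) = 1/(13*(2*(-11)*(1 + 121)) - 71538) = 1/(13*(2*(-11)*122) - 71538) = 1/(13*(-2684) - 71538) = 1/(-34892 - 71538) = 1/(-106430) = -1/106430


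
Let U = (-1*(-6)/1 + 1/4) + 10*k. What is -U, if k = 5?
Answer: -225/4 ≈ -56.250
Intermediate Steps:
U = 225/4 (U = (-1*(-6)/1 + 1/4) + 10*5 = (6*1 + 1*(¼)) + 50 = (6 + ¼) + 50 = 25/4 + 50 = 225/4 ≈ 56.250)
-U = -1*225/4 = -225/4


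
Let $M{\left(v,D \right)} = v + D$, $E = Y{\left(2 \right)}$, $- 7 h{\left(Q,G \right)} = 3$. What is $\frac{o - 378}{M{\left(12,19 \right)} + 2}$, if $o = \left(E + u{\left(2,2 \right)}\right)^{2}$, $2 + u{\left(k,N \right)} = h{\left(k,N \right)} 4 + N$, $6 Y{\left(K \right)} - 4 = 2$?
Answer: $- \frac{18497}{1617} \approx -11.439$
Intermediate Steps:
$Y{\left(K \right)} = 1$ ($Y{\left(K \right)} = \frac{2}{3} + \frac{1}{6} \cdot 2 = \frac{2}{3} + \frac{1}{3} = 1$)
$h{\left(Q,G \right)} = - \frac{3}{7}$ ($h{\left(Q,G \right)} = \left(- \frac{1}{7}\right) 3 = - \frac{3}{7}$)
$E = 1$
$u{\left(k,N \right)} = - \frac{26}{7} + N$ ($u{\left(k,N \right)} = -2 + \left(\left(- \frac{3}{7}\right) 4 + N\right) = -2 + \left(- \frac{12}{7} + N\right) = - \frac{26}{7} + N$)
$M{\left(v,D \right)} = D + v$
$o = \frac{25}{49}$ ($o = \left(1 + \left(- \frac{26}{7} + 2\right)\right)^{2} = \left(1 - \frac{12}{7}\right)^{2} = \left(- \frac{5}{7}\right)^{2} = \frac{25}{49} \approx 0.5102$)
$\frac{o - 378}{M{\left(12,19 \right)} + 2} = \frac{\frac{25}{49} - 378}{\left(19 + 12\right) + 2} = - \frac{18497}{49 \left(31 + 2\right)} = - \frac{18497}{49 \cdot 33} = \left(- \frac{18497}{49}\right) \frac{1}{33} = - \frac{18497}{1617}$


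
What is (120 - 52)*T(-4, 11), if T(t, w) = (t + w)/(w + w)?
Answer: 238/11 ≈ 21.636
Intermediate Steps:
T(t, w) = (t + w)/(2*w) (T(t, w) = (t + w)/((2*w)) = (t + w)*(1/(2*w)) = (t + w)/(2*w))
(120 - 52)*T(-4, 11) = (120 - 52)*((½)*(-4 + 11)/11) = 68*((½)*(1/11)*7) = 68*(7/22) = 238/11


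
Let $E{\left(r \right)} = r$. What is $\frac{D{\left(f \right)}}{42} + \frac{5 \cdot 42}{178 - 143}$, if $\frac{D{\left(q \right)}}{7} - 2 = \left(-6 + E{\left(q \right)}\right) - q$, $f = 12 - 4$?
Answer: $\frac{16}{3} \approx 5.3333$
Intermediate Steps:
$f = 8$
$D{\left(q \right)} = -28$ ($D{\left(q \right)} = 14 + 7 \left(\left(-6 + q\right) - q\right) = 14 + 7 \left(-6\right) = 14 - 42 = -28$)
$\frac{D{\left(f \right)}}{42} + \frac{5 \cdot 42}{178 - 143} = - \frac{28}{42} + \frac{5 \cdot 42}{178 - 143} = \left(-28\right) \frac{1}{42} + \frac{210}{35} = - \frac{2}{3} + 210 \cdot \frac{1}{35} = - \frac{2}{3} + 6 = \frac{16}{3}$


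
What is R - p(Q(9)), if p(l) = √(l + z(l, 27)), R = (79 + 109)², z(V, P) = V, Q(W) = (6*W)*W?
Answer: 35344 - 18*√3 ≈ 35313.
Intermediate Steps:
Q(W) = 6*W²
R = 35344 (R = 188² = 35344)
p(l) = √2*√l (p(l) = √(l + l) = √(2*l) = √2*√l)
R - p(Q(9)) = 35344 - √2*√(6*9²) = 35344 - √2*√(6*81) = 35344 - √2*√486 = 35344 - √2*9*√6 = 35344 - 18*√3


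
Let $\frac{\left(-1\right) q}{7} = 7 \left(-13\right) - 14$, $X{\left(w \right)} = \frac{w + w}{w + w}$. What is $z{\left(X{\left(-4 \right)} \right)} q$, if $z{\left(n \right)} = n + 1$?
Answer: $1470$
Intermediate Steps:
$X{\left(w \right)} = 1$ ($X{\left(w \right)} = \frac{2 w}{2 w} = 2 w \frac{1}{2 w} = 1$)
$z{\left(n \right)} = 1 + n$
$q = 735$ ($q = - 7 \left(7 \left(-13\right) - 14\right) = - 7 \left(-91 - 14\right) = \left(-7\right) \left(-105\right) = 735$)
$z{\left(X{\left(-4 \right)} \right)} q = \left(1 + 1\right) 735 = 2 \cdot 735 = 1470$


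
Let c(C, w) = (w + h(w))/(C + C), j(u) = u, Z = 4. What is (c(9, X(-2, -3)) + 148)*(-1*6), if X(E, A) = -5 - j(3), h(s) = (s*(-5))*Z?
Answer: -2816/3 ≈ -938.67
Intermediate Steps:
h(s) = -20*s (h(s) = (s*(-5))*4 = -5*s*4 = -20*s)
X(E, A) = -8 (X(E, A) = -5 - 1*3 = -5 - 3 = -8)
c(C, w) = -19*w/(2*C) (c(C, w) = (w - 20*w)/(C + C) = (-19*w)/((2*C)) = (-19*w)*(1/(2*C)) = -19*w/(2*C))
(c(9, X(-2, -3)) + 148)*(-1*6) = (-19/2*(-8)/9 + 148)*(-1*6) = (-19/2*(-8)*⅑ + 148)*(-6) = (76/9 + 148)*(-6) = (1408/9)*(-6) = -2816/3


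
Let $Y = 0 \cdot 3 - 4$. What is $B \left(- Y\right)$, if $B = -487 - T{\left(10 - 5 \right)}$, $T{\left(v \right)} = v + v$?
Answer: $-1988$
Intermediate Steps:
$T{\left(v \right)} = 2 v$
$B = -497$ ($B = -487 - 2 \left(10 - 5\right) = -487 - 2 \cdot 5 = -487 - 10 = -497$)
$Y = -4$ ($Y = 0 - 4 = -4$)
$B \left(- Y\right) = - 497 \left(\left(-1\right) \left(-4\right)\right) = \left(-497\right) 4 = -1988$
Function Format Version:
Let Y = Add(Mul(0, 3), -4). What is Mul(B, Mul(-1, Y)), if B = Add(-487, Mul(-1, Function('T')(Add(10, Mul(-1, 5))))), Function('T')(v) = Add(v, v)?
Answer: -1988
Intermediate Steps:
Function('T')(v) = Mul(2, v)
B = -497 (B = Add(-487, Mul(-1, Mul(2, Add(10, Mul(-1, 5))))) = Add(-487, Mul(-1, Mul(2, Add(10, -5)))) = Add(-487, Mul(-1, Mul(2, 5))) = Add(-487, Mul(-1, 10)) = Add(-487, -10) = -497)
Y = -4 (Y = Add(0, -4) = -4)
Mul(B, Mul(-1, Y)) = Mul(-497, Mul(-1, -4)) = Mul(-497, 4) = -1988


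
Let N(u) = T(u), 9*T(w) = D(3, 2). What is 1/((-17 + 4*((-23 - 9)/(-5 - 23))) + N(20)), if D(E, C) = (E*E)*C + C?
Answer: -63/643 ≈ -0.097978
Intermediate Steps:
D(E, C) = C + C*E² (D(E, C) = E²*C + C = C*E² + C = C + C*E²)
T(w) = 20/9 (T(w) = (2*(1 + 3²))/9 = (2*(1 + 9))/9 = (2*10)/9 = (⅑)*20 = 20/9)
N(u) = 20/9
1/((-17 + 4*((-23 - 9)/(-5 - 23))) + N(20)) = 1/((-17 + 4*((-23 - 9)/(-5 - 23))) + 20/9) = 1/((-17 + 4*(-32/(-28))) + 20/9) = 1/((-17 + 4*(-32*(-1/28))) + 20/9) = 1/((-17 + 4*(8/7)) + 20/9) = 1/((-17 + 32/7) + 20/9) = 1/(-87/7 + 20/9) = 1/(-643/63) = -63/643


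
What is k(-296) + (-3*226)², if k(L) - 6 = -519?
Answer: 459171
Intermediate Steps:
k(L) = -513 (k(L) = 6 - 519 = -513)
k(-296) + (-3*226)² = -513 + (-3*226)² = -513 + (-678)² = -513 + 459684 = 459171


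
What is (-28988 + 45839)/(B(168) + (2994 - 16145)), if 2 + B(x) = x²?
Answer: 16851/15071 ≈ 1.1181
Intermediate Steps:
B(x) = -2 + x²
(-28988 + 45839)/(B(168) + (2994 - 16145)) = (-28988 + 45839)/((-2 + 168²) + (2994 - 16145)) = 16851/((-2 + 28224) - 13151) = 16851/(28222 - 13151) = 16851/15071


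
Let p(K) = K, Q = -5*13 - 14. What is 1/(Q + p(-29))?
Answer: -1/108 ≈ -0.0092593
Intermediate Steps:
Q = -79 (Q = -65 - 14 = -79)
1/(Q + p(-29)) = 1/(-79 - 29) = 1/(-108) = -1/108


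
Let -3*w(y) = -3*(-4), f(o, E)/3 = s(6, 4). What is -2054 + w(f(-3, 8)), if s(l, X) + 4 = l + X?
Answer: -2058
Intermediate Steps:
s(l, X) = -4 + X + l (s(l, X) = -4 + (l + X) = -4 + (X + l) = -4 + X + l)
f(o, E) = 18 (f(o, E) = 3*(-4 + 4 + 6) = 3*6 = 18)
w(y) = -4 (w(y) = -(-1)*(-4) = -⅓*12 = -4)
-2054 + w(f(-3, 8)) = -2054 - 4 = -2058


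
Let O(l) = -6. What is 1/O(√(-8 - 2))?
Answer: -⅙ ≈ -0.16667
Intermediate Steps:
1/O(√(-8 - 2)) = 1/(-6) = -⅙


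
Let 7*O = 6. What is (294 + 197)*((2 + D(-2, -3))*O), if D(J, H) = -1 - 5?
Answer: -11784/7 ≈ -1683.4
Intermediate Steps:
O = 6/7 (O = (⅐)*6 = 6/7 ≈ 0.85714)
D(J, H) = -6
(294 + 197)*((2 + D(-2, -3))*O) = (294 + 197)*((2 - 6)*(6/7)) = 491*(-4*6/7) = 491*(-24/7) = -11784/7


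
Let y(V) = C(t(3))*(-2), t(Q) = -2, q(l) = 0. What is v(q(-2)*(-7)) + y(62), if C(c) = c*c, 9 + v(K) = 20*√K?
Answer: -17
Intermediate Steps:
v(K) = -9 + 20*√K
C(c) = c²
y(V) = -8 (y(V) = (-2)²*(-2) = 4*(-2) = -8)
v(q(-2)*(-7)) + y(62) = (-9 + 20*√(0*(-7))) - 8 = (-9 + 20*√0) - 8 = (-9 + 20*0) - 8 = (-9 + 0) - 8 = -9 - 8 = -17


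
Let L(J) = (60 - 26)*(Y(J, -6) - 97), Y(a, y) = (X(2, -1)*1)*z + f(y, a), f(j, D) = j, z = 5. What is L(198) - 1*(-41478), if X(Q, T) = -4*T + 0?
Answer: 38656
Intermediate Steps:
X(Q, T) = -4*T
Y(a, y) = 20 + y (Y(a, y) = (-4*(-1)*1)*5 + y = (4*1)*5 + y = 4*5 + y = 20 + y)
L(J) = -2822 (L(J) = (60 - 26)*((20 - 6) - 97) = 34*(14 - 97) = 34*(-83) = -2822)
L(198) - 1*(-41478) = -2822 - 1*(-41478) = -2822 + 41478 = 38656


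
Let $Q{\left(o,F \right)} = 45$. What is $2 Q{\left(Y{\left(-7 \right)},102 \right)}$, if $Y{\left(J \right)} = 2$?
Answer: $90$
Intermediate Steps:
$2 Q{\left(Y{\left(-7 \right)},102 \right)} = 2 \cdot 45 = 90$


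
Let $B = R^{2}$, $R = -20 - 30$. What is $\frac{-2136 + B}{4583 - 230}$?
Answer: $\frac{364}{4353} \approx 0.083621$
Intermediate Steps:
$R = -50$
$B = 2500$ ($B = \left(-50\right)^{2} = 2500$)
$\frac{-2136 + B}{4583 - 230} = \frac{-2136 + 2500}{4583 - 230} = \frac{364}{4353}$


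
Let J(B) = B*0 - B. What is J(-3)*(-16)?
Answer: -48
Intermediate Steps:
J(B) = -B (J(B) = 0 - B = -B)
J(-3)*(-16) = -1*(-3)*(-16) = 3*(-16) = -48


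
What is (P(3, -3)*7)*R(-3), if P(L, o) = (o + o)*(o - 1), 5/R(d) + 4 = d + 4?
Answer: -280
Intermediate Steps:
R(d) = 5/d (R(d) = 5/(-4 + (d + 4)) = 5/(-4 + (4 + d)) = 5/d)
P(L, o) = 2*o*(-1 + o) (P(L, o) = (2*o)*(-1 + o) = 2*o*(-1 + o))
(P(3, -3)*7)*R(-3) = ((2*(-3)*(-1 - 3))*7)*(5/(-3)) = ((2*(-3)*(-4))*7)*(5*(-⅓)) = (24*7)*(-5/3) = 168*(-5/3) = -280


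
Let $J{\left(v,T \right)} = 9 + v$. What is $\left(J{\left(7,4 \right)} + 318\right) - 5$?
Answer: $329$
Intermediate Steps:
$\left(J{\left(7,4 \right)} + 318\right) - 5 = \left(\left(9 + 7\right) + 318\right) - 5 = \left(16 + 318\right) - 5 = 334 - 5 = 329$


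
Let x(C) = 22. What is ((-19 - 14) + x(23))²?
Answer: 121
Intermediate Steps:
((-19 - 14) + x(23))² = ((-19 - 14) + 22)² = (-33 + 22)² = (-11)² = 121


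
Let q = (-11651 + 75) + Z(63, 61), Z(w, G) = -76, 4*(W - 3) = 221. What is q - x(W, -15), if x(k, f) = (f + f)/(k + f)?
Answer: -2015676/173 ≈ -11651.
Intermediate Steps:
W = 233/4 (W = 3 + (¼)*221 = 3 + 221/4 = 233/4 ≈ 58.250)
x(k, f) = 2*f/(f + k) (x(k, f) = (2*f)/(f + k) = 2*f/(f + k))
q = -11652 (q = (-11651 + 75) - 76 = -11576 - 76 = -11652)
q - x(W, -15) = -11652 - 2*(-15)/(-15 + 233/4) = -11652 - 2*(-15)/173/4 = -11652 - 2*(-15)*4/173 = -11652 - 1*(-120/173) = -11652 + 120/173 = -2015676/173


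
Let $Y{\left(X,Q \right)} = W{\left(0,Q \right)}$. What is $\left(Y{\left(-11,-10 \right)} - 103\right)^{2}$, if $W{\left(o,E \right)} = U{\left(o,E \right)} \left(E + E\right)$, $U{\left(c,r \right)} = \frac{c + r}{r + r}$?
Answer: $12769$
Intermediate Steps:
$U{\left(c,r \right)} = \frac{c + r}{2 r}$
$W{\left(o,E \right)} = E + o$ ($W{\left(o,E \right)} = \frac{o + E}{2 E} \left(E + E\right) = \frac{E + o}{2 E} 2 E = E + o$)
$Y{\left(X,Q \right)} = Q$ ($Y{\left(X,Q \right)} = Q + 0 = Q$)
$\left(Y{\left(-11,-10 \right)} - 103\right)^{2} = \left(-10 - 103\right)^{2} = \left(-113\right)^{2} = 12769$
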